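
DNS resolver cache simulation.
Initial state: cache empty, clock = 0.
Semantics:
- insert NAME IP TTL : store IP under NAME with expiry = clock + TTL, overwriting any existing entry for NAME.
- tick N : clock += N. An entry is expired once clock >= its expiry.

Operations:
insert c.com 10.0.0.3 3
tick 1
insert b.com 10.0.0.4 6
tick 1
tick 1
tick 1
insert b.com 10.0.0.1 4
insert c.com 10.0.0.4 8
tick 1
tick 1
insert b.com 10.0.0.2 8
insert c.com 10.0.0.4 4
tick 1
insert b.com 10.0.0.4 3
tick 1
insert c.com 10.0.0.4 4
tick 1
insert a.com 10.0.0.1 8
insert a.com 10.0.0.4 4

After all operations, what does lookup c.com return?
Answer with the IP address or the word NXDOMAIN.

Op 1: insert c.com -> 10.0.0.3 (expiry=0+3=3). clock=0
Op 2: tick 1 -> clock=1.
Op 3: insert b.com -> 10.0.0.4 (expiry=1+6=7). clock=1
Op 4: tick 1 -> clock=2.
Op 5: tick 1 -> clock=3. purged={c.com}
Op 6: tick 1 -> clock=4.
Op 7: insert b.com -> 10.0.0.1 (expiry=4+4=8). clock=4
Op 8: insert c.com -> 10.0.0.4 (expiry=4+8=12). clock=4
Op 9: tick 1 -> clock=5.
Op 10: tick 1 -> clock=6.
Op 11: insert b.com -> 10.0.0.2 (expiry=6+8=14). clock=6
Op 12: insert c.com -> 10.0.0.4 (expiry=6+4=10). clock=6
Op 13: tick 1 -> clock=7.
Op 14: insert b.com -> 10.0.0.4 (expiry=7+3=10). clock=7
Op 15: tick 1 -> clock=8.
Op 16: insert c.com -> 10.0.0.4 (expiry=8+4=12). clock=8
Op 17: tick 1 -> clock=9.
Op 18: insert a.com -> 10.0.0.1 (expiry=9+8=17). clock=9
Op 19: insert a.com -> 10.0.0.4 (expiry=9+4=13). clock=9
lookup c.com: present, ip=10.0.0.4 expiry=12 > clock=9

Answer: 10.0.0.4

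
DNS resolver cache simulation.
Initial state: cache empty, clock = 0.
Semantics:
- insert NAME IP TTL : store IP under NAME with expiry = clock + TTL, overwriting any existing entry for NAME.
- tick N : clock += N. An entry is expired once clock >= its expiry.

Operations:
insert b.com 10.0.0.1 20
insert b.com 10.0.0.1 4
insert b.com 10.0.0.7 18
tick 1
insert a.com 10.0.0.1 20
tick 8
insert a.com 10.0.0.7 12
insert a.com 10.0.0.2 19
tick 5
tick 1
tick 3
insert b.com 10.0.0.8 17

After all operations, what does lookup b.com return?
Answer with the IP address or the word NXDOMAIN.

Op 1: insert b.com -> 10.0.0.1 (expiry=0+20=20). clock=0
Op 2: insert b.com -> 10.0.0.1 (expiry=0+4=4). clock=0
Op 3: insert b.com -> 10.0.0.7 (expiry=0+18=18). clock=0
Op 4: tick 1 -> clock=1.
Op 5: insert a.com -> 10.0.0.1 (expiry=1+20=21). clock=1
Op 6: tick 8 -> clock=9.
Op 7: insert a.com -> 10.0.0.7 (expiry=9+12=21). clock=9
Op 8: insert a.com -> 10.0.0.2 (expiry=9+19=28). clock=9
Op 9: tick 5 -> clock=14.
Op 10: tick 1 -> clock=15.
Op 11: tick 3 -> clock=18. purged={b.com}
Op 12: insert b.com -> 10.0.0.8 (expiry=18+17=35). clock=18
lookup b.com: present, ip=10.0.0.8 expiry=35 > clock=18

Answer: 10.0.0.8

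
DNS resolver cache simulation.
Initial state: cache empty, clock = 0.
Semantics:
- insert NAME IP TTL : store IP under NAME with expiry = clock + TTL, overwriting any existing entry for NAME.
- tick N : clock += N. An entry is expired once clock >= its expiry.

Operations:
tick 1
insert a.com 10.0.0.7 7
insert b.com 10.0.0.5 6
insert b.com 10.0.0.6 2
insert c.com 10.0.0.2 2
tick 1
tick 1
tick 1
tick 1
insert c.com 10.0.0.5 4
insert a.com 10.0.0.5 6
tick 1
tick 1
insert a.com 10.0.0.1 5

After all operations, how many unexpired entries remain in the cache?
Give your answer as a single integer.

Op 1: tick 1 -> clock=1.
Op 2: insert a.com -> 10.0.0.7 (expiry=1+7=8). clock=1
Op 3: insert b.com -> 10.0.0.5 (expiry=1+6=7). clock=1
Op 4: insert b.com -> 10.0.0.6 (expiry=1+2=3). clock=1
Op 5: insert c.com -> 10.0.0.2 (expiry=1+2=3). clock=1
Op 6: tick 1 -> clock=2.
Op 7: tick 1 -> clock=3. purged={b.com,c.com}
Op 8: tick 1 -> clock=4.
Op 9: tick 1 -> clock=5.
Op 10: insert c.com -> 10.0.0.5 (expiry=5+4=9). clock=5
Op 11: insert a.com -> 10.0.0.5 (expiry=5+6=11). clock=5
Op 12: tick 1 -> clock=6.
Op 13: tick 1 -> clock=7.
Op 14: insert a.com -> 10.0.0.1 (expiry=7+5=12). clock=7
Final cache (unexpired): {a.com,c.com} -> size=2

Answer: 2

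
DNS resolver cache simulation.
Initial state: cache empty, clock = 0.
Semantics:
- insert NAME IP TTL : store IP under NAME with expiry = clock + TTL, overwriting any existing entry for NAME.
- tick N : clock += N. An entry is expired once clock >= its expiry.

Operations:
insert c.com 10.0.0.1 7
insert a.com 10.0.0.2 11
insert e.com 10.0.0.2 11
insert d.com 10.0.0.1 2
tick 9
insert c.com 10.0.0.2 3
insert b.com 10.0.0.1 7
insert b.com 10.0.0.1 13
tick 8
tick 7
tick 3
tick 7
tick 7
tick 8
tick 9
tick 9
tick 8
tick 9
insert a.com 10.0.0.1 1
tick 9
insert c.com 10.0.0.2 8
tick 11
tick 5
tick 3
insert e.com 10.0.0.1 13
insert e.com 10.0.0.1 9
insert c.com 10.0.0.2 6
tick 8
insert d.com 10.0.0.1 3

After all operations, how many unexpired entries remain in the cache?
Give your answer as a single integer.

Answer: 2

Derivation:
Op 1: insert c.com -> 10.0.0.1 (expiry=0+7=7). clock=0
Op 2: insert a.com -> 10.0.0.2 (expiry=0+11=11). clock=0
Op 3: insert e.com -> 10.0.0.2 (expiry=0+11=11). clock=0
Op 4: insert d.com -> 10.0.0.1 (expiry=0+2=2). clock=0
Op 5: tick 9 -> clock=9. purged={c.com,d.com}
Op 6: insert c.com -> 10.0.0.2 (expiry=9+3=12). clock=9
Op 7: insert b.com -> 10.0.0.1 (expiry=9+7=16). clock=9
Op 8: insert b.com -> 10.0.0.1 (expiry=9+13=22). clock=9
Op 9: tick 8 -> clock=17. purged={a.com,c.com,e.com}
Op 10: tick 7 -> clock=24. purged={b.com}
Op 11: tick 3 -> clock=27.
Op 12: tick 7 -> clock=34.
Op 13: tick 7 -> clock=41.
Op 14: tick 8 -> clock=49.
Op 15: tick 9 -> clock=58.
Op 16: tick 9 -> clock=67.
Op 17: tick 8 -> clock=75.
Op 18: tick 9 -> clock=84.
Op 19: insert a.com -> 10.0.0.1 (expiry=84+1=85). clock=84
Op 20: tick 9 -> clock=93. purged={a.com}
Op 21: insert c.com -> 10.0.0.2 (expiry=93+8=101). clock=93
Op 22: tick 11 -> clock=104. purged={c.com}
Op 23: tick 5 -> clock=109.
Op 24: tick 3 -> clock=112.
Op 25: insert e.com -> 10.0.0.1 (expiry=112+13=125). clock=112
Op 26: insert e.com -> 10.0.0.1 (expiry=112+9=121). clock=112
Op 27: insert c.com -> 10.0.0.2 (expiry=112+6=118). clock=112
Op 28: tick 8 -> clock=120. purged={c.com}
Op 29: insert d.com -> 10.0.0.1 (expiry=120+3=123). clock=120
Final cache (unexpired): {d.com,e.com} -> size=2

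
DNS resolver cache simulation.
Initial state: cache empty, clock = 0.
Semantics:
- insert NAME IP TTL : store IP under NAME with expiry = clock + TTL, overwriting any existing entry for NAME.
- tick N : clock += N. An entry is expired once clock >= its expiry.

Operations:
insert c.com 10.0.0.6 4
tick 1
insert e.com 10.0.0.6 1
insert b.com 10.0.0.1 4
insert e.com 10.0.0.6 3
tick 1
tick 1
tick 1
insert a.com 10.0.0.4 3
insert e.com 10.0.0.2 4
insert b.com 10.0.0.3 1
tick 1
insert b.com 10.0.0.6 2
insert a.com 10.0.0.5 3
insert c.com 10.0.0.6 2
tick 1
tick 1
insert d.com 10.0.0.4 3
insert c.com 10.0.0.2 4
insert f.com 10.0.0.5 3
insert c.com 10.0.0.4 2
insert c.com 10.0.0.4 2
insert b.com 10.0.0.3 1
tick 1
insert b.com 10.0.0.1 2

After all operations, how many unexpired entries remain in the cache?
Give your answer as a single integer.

Answer: 4

Derivation:
Op 1: insert c.com -> 10.0.0.6 (expiry=0+4=4). clock=0
Op 2: tick 1 -> clock=1.
Op 3: insert e.com -> 10.0.0.6 (expiry=1+1=2). clock=1
Op 4: insert b.com -> 10.0.0.1 (expiry=1+4=5). clock=1
Op 5: insert e.com -> 10.0.0.6 (expiry=1+3=4). clock=1
Op 6: tick 1 -> clock=2.
Op 7: tick 1 -> clock=3.
Op 8: tick 1 -> clock=4. purged={c.com,e.com}
Op 9: insert a.com -> 10.0.0.4 (expiry=4+3=7). clock=4
Op 10: insert e.com -> 10.0.0.2 (expiry=4+4=8). clock=4
Op 11: insert b.com -> 10.0.0.3 (expiry=4+1=5). clock=4
Op 12: tick 1 -> clock=5. purged={b.com}
Op 13: insert b.com -> 10.0.0.6 (expiry=5+2=7). clock=5
Op 14: insert a.com -> 10.0.0.5 (expiry=5+3=8). clock=5
Op 15: insert c.com -> 10.0.0.6 (expiry=5+2=7). clock=5
Op 16: tick 1 -> clock=6.
Op 17: tick 1 -> clock=7. purged={b.com,c.com}
Op 18: insert d.com -> 10.0.0.4 (expiry=7+3=10). clock=7
Op 19: insert c.com -> 10.0.0.2 (expiry=7+4=11). clock=7
Op 20: insert f.com -> 10.0.0.5 (expiry=7+3=10). clock=7
Op 21: insert c.com -> 10.0.0.4 (expiry=7+2=9). clock=7
Op 22: insert c.com -> 10.0.0.4 (expiry=7+2=9). clock=7
Op 23: insert b.com -> 10.0.0.3 (expiry=7+1=8). clock=7
Op 24: tick 1 -> clock=8. purged={a.com,b.com,e.com}
Op 25: insert b.com -> 10.0.0.1 (expiry=8+2=10). clock=8
Final cache (unexpired): {b.com,c.com,d.com,f.com} -> size=4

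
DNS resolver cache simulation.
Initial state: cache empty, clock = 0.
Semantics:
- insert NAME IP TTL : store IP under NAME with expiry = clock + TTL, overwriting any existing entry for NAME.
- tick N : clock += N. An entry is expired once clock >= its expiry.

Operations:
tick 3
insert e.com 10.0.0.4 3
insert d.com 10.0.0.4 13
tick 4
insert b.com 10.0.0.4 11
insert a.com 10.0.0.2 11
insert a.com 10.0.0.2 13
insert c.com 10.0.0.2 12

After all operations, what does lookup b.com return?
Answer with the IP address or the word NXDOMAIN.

Op 1: tick 3 -> clock=3.
Op 2: insert e.com -> 10.0.0.4 (expiry=3+3=6). clock=3
Op 3: insert d.com -> 10.0.0.4 (expiry=3+13=16). clock=3
Op 4: tick 4 -> clock=7. purged={e.com}
Op 5: insert b.com -> 10.0.0.4 (expiry=7+11=18). clock=7
Op 6: insert a.com -> 10.0.0.2 (expiry=7+11=18). clock=7
Op 7: insert a.com -> 10.0.0.2 (expiry=7+13=20). clock=7
Op 8: insert c.com -> 10.0.0.2 (expiry=7+12=19). clock=7
lookup b.com: present, ip=10.0.0.4 expiry=18 > clock=7

Answer: 10.0.0.4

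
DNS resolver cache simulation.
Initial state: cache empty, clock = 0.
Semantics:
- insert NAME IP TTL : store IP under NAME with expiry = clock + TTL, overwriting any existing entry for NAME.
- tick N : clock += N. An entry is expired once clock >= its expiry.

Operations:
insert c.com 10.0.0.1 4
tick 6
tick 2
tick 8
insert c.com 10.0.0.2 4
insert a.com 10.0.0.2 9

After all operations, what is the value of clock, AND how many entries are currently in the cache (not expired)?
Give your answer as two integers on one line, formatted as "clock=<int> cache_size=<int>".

Answer: clock=16 cache_size=2

Derivation:
Op 1: insert c.com -> 10.0.0.1 (expiry=0+4=4). clock=0
Op 2: tick 6 -> clock=6. purged={c.com}
Op 3: tick 2 -> clock=8.
Op 4: tick 8 -> clock=16.
Op 5: insert c.com -> 10.0.0.2 (expiry=16+4=20). clock=16
Op 6: insert a.com -> 10.0.0.2 (expiry=16+9=25). clock=16
Final clock = 16
Final cache (unexpired): {a.com,c.com} -> size=2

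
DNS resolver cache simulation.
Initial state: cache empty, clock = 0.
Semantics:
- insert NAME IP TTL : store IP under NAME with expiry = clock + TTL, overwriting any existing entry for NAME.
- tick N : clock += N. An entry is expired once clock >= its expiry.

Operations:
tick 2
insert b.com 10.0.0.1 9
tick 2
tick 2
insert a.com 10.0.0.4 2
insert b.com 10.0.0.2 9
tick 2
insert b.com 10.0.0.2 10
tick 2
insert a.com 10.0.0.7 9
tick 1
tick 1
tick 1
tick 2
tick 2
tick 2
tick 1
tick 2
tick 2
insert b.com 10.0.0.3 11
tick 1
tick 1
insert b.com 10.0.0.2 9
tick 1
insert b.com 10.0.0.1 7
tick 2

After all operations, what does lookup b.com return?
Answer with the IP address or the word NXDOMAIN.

Answer: 10.0.0.1

Derivation:
Op 1: tick 2 -> clock=2.
Op 2: insert b.com -> 10.0.0.1 (expiry=2+9=11). clock=2
Op 3: tick 2 -> clock=4.
Op 4: tick 2 -> clock=6.
Op 5: insert a.com -> 10.0.0.4 (expiry=6+2=8). clock=6
Op 6: insert b.com -> 10.0.0.2 (expiry=6+9=15). clock=6
Op 7: tick 2 -> clock=8. purged={a.com}
Op 8: insert b.com -> 10.0.0.2 (expiry=8+10=18). clock=8
Op 9: tick 2 -> clock=10.
Op 10: insert a.com -> 10.0.0.7 (expiry=10+9=19). clock=10
Op 11: tick 1 -> clock=11.
Op 12: tick 1 -> clock=12.
Op 13: tick 1 -> clock=13.
Op 14: tick 2 -> clock=15.
Op 15: tick 2 -> clock=17.
Op 16: tick 2 -> clock=19. purged={a.com,b.com}
Op 17: tick 1 -> clock=20.
Op 18: tick 2 -> clock=22.
Op 19: tick 2 -> clock=24.
Op 20: insert b.com -> 10.0.0.3 (expiry=24+11=35). clock=24
Op 21: tick 1 -> clock=25.
Op 22: tick 1 -> clock=26.
Op 23: insert b.com -> 10.0.0.2 (expiry=26+9=35). clock=26
Op 24: tick 1 -> clock=27.
Op 25: insert b.com -> 10.0.0.1 (expiry=27+7=34). clock=27
Op 26: tick 2 -> clock=29.
lookup b.com: present, ip=10.0.0.1 expiry=34 > clock=29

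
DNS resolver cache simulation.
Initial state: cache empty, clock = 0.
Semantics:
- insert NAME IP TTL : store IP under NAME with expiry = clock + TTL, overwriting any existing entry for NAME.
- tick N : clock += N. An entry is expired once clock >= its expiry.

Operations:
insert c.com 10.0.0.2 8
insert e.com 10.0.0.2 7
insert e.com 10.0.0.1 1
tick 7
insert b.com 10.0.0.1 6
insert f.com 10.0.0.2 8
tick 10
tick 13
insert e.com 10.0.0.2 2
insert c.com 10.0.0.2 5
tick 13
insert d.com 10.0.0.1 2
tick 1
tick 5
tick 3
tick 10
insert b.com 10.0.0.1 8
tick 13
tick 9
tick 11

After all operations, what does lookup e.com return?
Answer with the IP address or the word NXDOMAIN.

Op 1: insert c.com -> 10.0.0.2 (expiry=0+8=8). clock=0
Op 2: insert e.com -> 10.0.0.2 (expiry=0+7=7). clock=0
Op 3: insert e.com -> 10.0.0.1 (expiry=0+1=1). clock=0
Op 4: tick 7 -> clock=7. purged={e.com}
Op 5: insert b.com -> 10.0.0.1 (expiry=7+6=13). clock=7
Op 6: insert f.com -> 10.0.0.2 (expiry=7+8=15). clock=7
Op 7: tick 10 -> clock=17. purged={b.com,c.com,f.com}
Op 8: tick 13 -> clock=30.
Op 9: insert e.com -> 10.0.0.2 (expiry=30+2=32). clock=30
Op 10: insert c.com -> 10.0.0.2 (expiry=30+5=35). clock=30
Op 11: tick 13 -> clock=43. purged={c.com,e.com}
Op 12: insert d.com -> 10.0.0.1 (expiry=43+2=45). clock=43
Op 13: tick 1 -> clock=44.
Op 14: tick 5 -> clock=49. purged={d.com}
Op 15: tick 3 -> clock=52.
Op 16: tick 10 -> clock=62.
Op 17: insert b.com -> 10.0.0.1 (expiry=62+8=70). clock=62
Op 18: tick 13 -> clock=75. purged={b.com}
Op 19: tick 9 -> clock=84.
Op 20: tick 11 -> clock=95.
lookup e.com: not in cache (expired or never inserted)

Answer: NXDOMAIN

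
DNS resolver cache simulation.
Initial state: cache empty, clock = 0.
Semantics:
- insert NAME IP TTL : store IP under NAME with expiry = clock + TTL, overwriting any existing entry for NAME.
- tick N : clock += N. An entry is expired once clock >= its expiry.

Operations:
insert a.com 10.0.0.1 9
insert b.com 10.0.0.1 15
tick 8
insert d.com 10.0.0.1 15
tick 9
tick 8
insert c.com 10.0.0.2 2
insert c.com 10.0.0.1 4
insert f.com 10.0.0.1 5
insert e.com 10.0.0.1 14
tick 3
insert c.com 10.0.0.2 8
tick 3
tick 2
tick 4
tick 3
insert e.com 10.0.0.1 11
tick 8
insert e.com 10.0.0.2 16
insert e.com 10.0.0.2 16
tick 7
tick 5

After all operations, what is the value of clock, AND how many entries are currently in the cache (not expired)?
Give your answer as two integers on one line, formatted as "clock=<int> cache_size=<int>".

Op 1: insert a.com -> 10.0.0.1 (expiry=0+9=9). clock=0
Op 2: insert b.com -> 10.0.0.1 (expiry=0+15=15). clock=0
Op 3: tick 8 -> clock=8.
Op 4: insert d.com -> 10.0.0.1 (expiry=8+15=23). clock=8
Op 5: tick 9 -> clock=17. purged={a.com,b.com}
Op 6: tick 8 -> clock=25. purged={d.com}
Op 7: insert c.com -> 10.0.0.2 (expiry=25+2=27). clock=25
Op 8: insert c.com -> 10.0.0.1 (expiry=25+4=29). clock=25
Op 9: insert f.com -> 10.0.0.1 (expiry=25+5=30). clock=25
Op 10: insert e.com -> 10.0.0.1 (expiry=25+14=39). clock=25
Op 11: tick 3 -> clock=28.
Op 12: insert c.com -> 10.0.0.2 (expiry=28+8=36). clock=28
Op 13: tick 3 -> clock=31. purged={f.com}
Op 14: tick 2 -> clock=33.
Op 15: tick 4 -> clock=37. purged={c.com}
Op 16: tick 3 -> clock=40. purged={e.com}
Op 17: insert e.com -> 10.0.0.1 (expiry=40+11=51). clock=40
Op 18: tick 8 -> clock=48.
Op 19: insert e.com -> 10.0.0.2 (expiry=48+16=64). clock=48
Op 20: insert e.com -> 10.0.0.2 (expiry=48+16=64). clock=48
Op 21: tick 7 -> clock=55.
Op 22: tick 5 -> clock=60.
Final clock = 60
Final cache (unexpired): {e.com} -> size=1

Answer: clock=60 cache_size=1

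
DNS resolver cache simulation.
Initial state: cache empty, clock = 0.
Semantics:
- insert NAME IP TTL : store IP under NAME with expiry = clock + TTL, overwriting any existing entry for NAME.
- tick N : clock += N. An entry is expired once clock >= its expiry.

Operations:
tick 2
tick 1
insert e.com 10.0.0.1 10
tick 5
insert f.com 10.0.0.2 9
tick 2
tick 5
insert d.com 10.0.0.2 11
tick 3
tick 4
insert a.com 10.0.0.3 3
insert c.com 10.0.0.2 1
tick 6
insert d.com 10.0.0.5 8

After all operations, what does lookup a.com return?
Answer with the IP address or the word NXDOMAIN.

Answer: NXDOMAIN

Derivation:
Op 1: tick 2 -> clock=2.
Op 2: tick 1 -> clock=3.
Op 3: insert e.com -> 10.0.0.1 (expiry=3+10=13). clock=3
Op 4: tick 5 -> clock=8.
Op 5: insert f.com -> 10.0.0.2 (expiry=8+9=17). clock=8
Op 6: tick 2 -> clock=10.
Op 7: tick 5 -> clock=15. purged={e.com}
Op 8: insert d.com -> 10.0.0.2 (expiry=15+11=26). clock=15
Op 9: tick 3 -> clock=18. purged={f.com}
Op 10: tick 4 -> clock=22.
Op 11: insert a.com -> 10.0.0.3 (expiry=22+3=25). clock=22
Op 12: insert c.com -> 10.0.0.2 (expiry=22+1=23). clock=22
Op 13: tick 6 -> clock=28. purged={a.com,c.com,d.com}
Op 14: insert d.com -> 10.0.0.5 (expiry=28+8=36). clock=28
lookup a.com: not in cache (expired or never inserted)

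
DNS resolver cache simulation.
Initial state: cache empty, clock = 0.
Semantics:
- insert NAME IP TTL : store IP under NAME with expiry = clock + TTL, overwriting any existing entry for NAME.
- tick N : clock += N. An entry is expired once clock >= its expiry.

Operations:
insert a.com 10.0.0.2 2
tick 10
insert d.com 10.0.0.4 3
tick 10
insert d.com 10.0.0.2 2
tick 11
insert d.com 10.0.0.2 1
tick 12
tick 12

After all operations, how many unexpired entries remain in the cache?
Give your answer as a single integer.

Answer: 0

Derivation:
Op 1: insert a.com -> 10.0.0.2 (expiry=0+2=2). clock=0
Op 2: tick 10 -> clock=10. purged={a.com}
Op 3: insert d.com -> 10.0.0.4 (expiry=10+3=13). clock=10
Op 4: tick 10 -> clock=20. purged={d.com}
Op 5: insert d.com -> 10.0.0.2 (expiry=20+2=22). clock=20
Op 6: tick 11 -> clock=31. purged={d.com}
Op 7: insert d.com -> 10.0.0.2 (expiry=31+1=32). clock=31
Op 8: tick 12 -> clock=43. purged={d.com}
Op 9: tick 12 -> clock=55.
Final cache (unexpired): {} -> size=0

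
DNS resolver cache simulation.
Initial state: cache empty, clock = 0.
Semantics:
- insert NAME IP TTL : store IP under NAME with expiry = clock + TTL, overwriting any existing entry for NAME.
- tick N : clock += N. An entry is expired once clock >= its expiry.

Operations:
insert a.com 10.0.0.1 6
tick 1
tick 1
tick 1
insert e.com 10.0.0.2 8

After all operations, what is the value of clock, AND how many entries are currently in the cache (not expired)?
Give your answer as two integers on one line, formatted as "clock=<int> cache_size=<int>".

Answer: clock=3 cache_size=2

Derivation:
Op 1: insert a.com -> 10.0.0.1 (expiry=0+6=6). clock=0
Op 2: tick 1 -> clock=1.
Op 3: tick 1 -> clock=2.
Op 4: tick 1 -> clock=3.
Op 5: insert e.com -> 10.0.0.2 (expiry=3+8=11). clock=3
Final clock = 3
Final cache (unexpired): {a.com,e.com} -> size=2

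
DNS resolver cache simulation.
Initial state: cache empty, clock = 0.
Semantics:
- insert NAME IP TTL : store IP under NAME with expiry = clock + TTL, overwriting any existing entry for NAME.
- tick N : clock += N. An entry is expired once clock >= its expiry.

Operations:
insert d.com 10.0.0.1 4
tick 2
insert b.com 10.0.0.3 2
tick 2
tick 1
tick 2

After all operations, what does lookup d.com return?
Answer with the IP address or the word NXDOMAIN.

Op 1: insert d.com -> 10.0.0.1 (expiry=0+4=4). clock=0
Op 2: tick 2 -> clock=2.
Op 3: insert b.com -> 10.0.0.3 (expiry=2+2=4). clock=2
Op 4: tick 2 -> clock=4. purged={b.com,d.com}
Op 5: tick 1 -> clock=5.
Op 6: tick 2 -> clock=7.
lookup d.com: not in cache (expired or never inserted)

Answer: NXDOMAIN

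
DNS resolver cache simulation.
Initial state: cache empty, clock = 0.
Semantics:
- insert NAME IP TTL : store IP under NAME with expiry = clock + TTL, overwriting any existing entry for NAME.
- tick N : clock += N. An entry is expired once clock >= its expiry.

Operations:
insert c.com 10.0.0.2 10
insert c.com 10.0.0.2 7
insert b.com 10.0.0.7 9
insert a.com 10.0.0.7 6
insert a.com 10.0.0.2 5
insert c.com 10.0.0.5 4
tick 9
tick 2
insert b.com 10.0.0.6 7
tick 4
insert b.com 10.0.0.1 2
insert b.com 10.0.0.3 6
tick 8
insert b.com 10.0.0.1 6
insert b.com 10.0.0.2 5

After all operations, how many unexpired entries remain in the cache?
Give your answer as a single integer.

Answer: 1

Derivation:
Op 1: insert c.com -> 10.0.0.2 (expiry=0+10=10). clock=0
Op 2: insert c.com -> 10.0.0.2 (expiry=0+7=7). clock=0
Op 3: insert b.com -> 10.0.0.7 (expiry=0+9=9). clock=0
Op 4: insert a.com -> 10.0.0.7 (expiry=0+6=6). clock=0
Op 5: insert a.com -> 10.0.0.2 (expiry=0+5=5). clock=0
Op 6: insert c.com -> 10.0.0.5 (expiry=0+4=4). clock=0
Op 7: tick 9 -> clock=9. purged={a.com,b.com,c.com}
Op 8: tick 2 -> clock=11.
Op 9: insert b.com -> 10.0.0.6 (expiry=11+7=18). clock=11
Op 10: tick 4 -> clock=15.
Op 11: insert b.com -> 10.0.0.1 (expiry=15+2=17). clock=15
Op 12: insert b.com -> 10.0.0.3 (expiry=15+6=21). clock=15
Op 13: tick 8 -> clock=23. purged={b.com}
Op 14: insert b.com -> 10.0.0.1 (expiry=23+6=29). clock=23
Op 15: insert b.com -> 10.0.0.2 (expiry=23+5=28). clock=23
Final cache (unexpired): {b.com} -> size=1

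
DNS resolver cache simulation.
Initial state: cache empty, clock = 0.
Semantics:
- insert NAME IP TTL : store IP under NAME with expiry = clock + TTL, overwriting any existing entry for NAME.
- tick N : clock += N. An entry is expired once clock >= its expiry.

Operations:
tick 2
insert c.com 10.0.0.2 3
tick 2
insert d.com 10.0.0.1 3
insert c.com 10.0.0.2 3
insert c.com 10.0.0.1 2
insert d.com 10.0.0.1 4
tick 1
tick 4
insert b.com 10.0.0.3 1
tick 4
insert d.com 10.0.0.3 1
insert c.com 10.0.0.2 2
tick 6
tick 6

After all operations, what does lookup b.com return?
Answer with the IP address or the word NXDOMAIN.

Answer: NXDOMAIN

Derivation:
Op 1: tick 2 -> clock=2.
Op 2: insert c.com -> 10.0.0.2 (expiry=2+3=5). clock=2
Op 3: tick 2 -> clock=4.
Op 4: insert d.com -> 10.0.0.1 (expiry=4+3=7). clock=4
Op 5: insert c.com -> 10.0.0.2 (expiry=4+3=7). clock=4
Op 6: insert c.com -> 10.0.0.1 (expiry=4+2=6). clock=4
Op 7: insert d.com -> 10.0.0.1 (expiry=4+4=8). clock=4
Op 8: tick 1 -> clock=5.
Op 9: tick 4 -> clock=9. purged={c.com,d.com}
Op 10: insert b.com -> 10.0.0.3 (expiry=9+1=10). clock=9
Op 11: tick 4 -> clock=13. purged={b.com}
Op 12: insert d.com -> 10.0.0.3 (expiry=13+1=14). clock=13
Op 13: insert c.com -> 10.0.0.2 (expiry=13+2=15). clock=13
Op 14: tick 6 -> clock=19. purged={c.com,d.com}
Op 15: tick 6 -> clock=25.
lookup b.com: not in cache (expired or never inserted)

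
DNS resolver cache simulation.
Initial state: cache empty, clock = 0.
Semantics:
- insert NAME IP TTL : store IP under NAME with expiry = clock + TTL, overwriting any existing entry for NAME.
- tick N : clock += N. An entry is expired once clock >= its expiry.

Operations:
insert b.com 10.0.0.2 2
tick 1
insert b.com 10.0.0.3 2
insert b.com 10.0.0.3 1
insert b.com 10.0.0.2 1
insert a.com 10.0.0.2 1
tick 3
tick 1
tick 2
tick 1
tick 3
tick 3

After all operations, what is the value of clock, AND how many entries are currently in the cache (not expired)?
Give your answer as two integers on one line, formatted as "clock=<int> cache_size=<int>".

Answer: clock=14 cache_size=0

Derivation:
Op 1: insert b.com -> 10.0.0.2 (expiry=0+2=2). clock=0
Op 2: tick 1 -> clock=1.
Op 3: insert b.com -> 10.0.0.3 (expiry=1+2=3). clock=1
Op 4: insert b.com -> 10.0.0.3 (expiry=1+1=2). clock=1
Op 5: insert b.com -> 10.0.0.2 (expiry=1+1=2). clock=1
Op 6: insert a.com -> 10.0.0.2 (expiry=1+1=2). clock=1
Op 7: tick 3 -> clock=4. purged={a.com,b.com}
Op 8: tick 1 -> clock=5.
Op 9: tick 2 -> clock=7.
Op 10: tick 1 -> clock=8.
Op 11: tick 3 -> clock=11.
Op 12: tick 3 -> clock=14.
Final clock = 14
Final cache (unexpired): {} -> size=0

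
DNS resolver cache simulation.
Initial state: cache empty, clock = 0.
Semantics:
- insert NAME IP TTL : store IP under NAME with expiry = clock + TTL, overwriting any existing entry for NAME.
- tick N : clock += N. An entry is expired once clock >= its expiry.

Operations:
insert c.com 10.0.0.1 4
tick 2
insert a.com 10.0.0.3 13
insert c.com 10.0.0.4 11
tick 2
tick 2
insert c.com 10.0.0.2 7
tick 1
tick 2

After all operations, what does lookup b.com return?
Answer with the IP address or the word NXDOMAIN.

Op 1: insert c.com -> 10.0.0.1 (expiry=0+4=4). clock=0
Op 2: tick 2 -> clock=2.
Op 3: insert a.com -> 10.0.0.3 (expiry=2+13=15). clock=2
Op 4: insert c.com -> 10.0.0.4 (expiry=2+11=13). clock=2
Op 5: tick 2 -> clock=4.
Op 6: tick 2 -> clock=6.
Op 7: insert c.com -> 10.0.0.2 (expiry=6+7=13). clock=6
Op 8: tick 1 -> clock=7.
Op 9: tick 2 -> clock=9.
lookup b.com: not in cache (expired or never inserted)

Answer: NXDOMAIN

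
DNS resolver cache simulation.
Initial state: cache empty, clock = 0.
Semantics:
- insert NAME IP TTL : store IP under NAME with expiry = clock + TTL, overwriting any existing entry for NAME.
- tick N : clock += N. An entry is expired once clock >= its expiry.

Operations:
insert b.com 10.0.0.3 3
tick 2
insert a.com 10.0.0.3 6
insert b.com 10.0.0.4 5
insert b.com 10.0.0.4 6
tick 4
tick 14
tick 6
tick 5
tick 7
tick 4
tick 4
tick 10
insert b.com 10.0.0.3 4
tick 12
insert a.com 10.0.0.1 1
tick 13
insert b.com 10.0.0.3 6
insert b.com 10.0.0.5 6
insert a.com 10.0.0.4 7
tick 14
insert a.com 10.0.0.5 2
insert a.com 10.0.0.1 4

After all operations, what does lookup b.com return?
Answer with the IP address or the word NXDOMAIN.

Answer: NXDOMAIN

Derivation:
Op 1: insert b.com -> 10.0.0.3 (expiry=0+3=3). clock=0
Op 2: tick 2 -> clock=2.
Op 3: insert a.com -> 10.0.0.3 (expiry=2+6=8). clock=2
Op 4: insert b.com -> 10.0.0.4 (expiry=2+5=7). clock=2
Op 5: insert b.com -> 10.0.0.4 (expiry=2+6=8). clock=2
Op 6: tick 4 -> clock=6.
Op 7: tick 14 -> clock=20. purged={a.com,b.com}
Op 8: tick 6 -> clock=26.
Op 9: tick 5 -> clock=31.
Op 10: tick 7 -> clock=38.
Op 11: tick 4 -> clock=42.
Op 12: tick 4 -> clock=46.
Op 13: tick 10 -> clock=56.
Op 14: insert b.com -> 10.0.0.3 (expiry=56+4=60). clock=56
Op 15: tick 12 -> clock=68. purged={b.com}
Op 16: insert a.com -> 10.0.0.1 (expiry=68+1=69). clock=68
Op 17: tick 13 -> clock=81. purged={a.com}
Op 18: insert b.com -> 10.0.0.3 (expiry=81+6=87). clock=81
Op 19: insert b.com -> 10.0.0.5 (expiry=81+6=87). clock=81
Op 20: insert a.com -> 10.0.0.4 (expiry=81+7=88). clock=81
Op 21: tick 14 -> clock=95. purged={a.com,b.com}
Op 22: insert a.com -> 10.0.0.5 (expiry=95+2=97). clock=95
Op 23: insert a.com -> 10.0.0.1 (expiry=95+4=99). clock=95
lookup b.com: not in cache (expired or never inserted)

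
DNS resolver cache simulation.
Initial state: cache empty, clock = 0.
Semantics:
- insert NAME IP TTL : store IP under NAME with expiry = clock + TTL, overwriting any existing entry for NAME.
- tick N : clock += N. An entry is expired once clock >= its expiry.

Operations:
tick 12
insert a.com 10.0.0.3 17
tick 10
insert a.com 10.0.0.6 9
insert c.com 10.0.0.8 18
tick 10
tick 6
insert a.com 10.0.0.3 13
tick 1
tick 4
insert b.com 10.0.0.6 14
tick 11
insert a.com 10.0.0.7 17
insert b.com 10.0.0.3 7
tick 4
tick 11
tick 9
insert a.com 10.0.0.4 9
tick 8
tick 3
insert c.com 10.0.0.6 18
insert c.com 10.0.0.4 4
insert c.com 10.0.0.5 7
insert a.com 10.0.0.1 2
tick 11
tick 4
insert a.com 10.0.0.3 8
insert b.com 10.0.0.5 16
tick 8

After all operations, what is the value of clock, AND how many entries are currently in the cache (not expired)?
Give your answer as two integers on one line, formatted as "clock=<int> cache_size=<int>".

Op 1: tick 12 -> clock=12.
Op 2: insert a.com -> 10.0.0.3 (expiry=12+17=29). clock=12
Op 3: tick 10 -> clock=22.
Op 4: insert a.com -> 10.0.0.6 (expiry=22+9=31). clock=22
Op 5: insert c.com -> 10.0.0.8 (expiry=22+18=40). clock=22
Op 6: tick 10 -> clock=32. purged={a.com}
Op 7: tick 6 -> clock=38.
Op 8: insert a.com -> 10.0.0.3 (expiry=38+13=51). clock=38
Op 9: tick 1 -> clock=39.
Op 10: tick 4 -> clock=43. purged={c.com}
Op 11: insert b.com -> 10.0.0.6 (expiry=43+14=57). clock=43
Op 12: tick 11 -> clock=54. purged={a.com}
Op 13: insert a.com -> 10.0.0.7 (expiry=54+17=71). clock=54
Op 14: insert b.com -> 10.0.0.3 (expiry=54+7=61). clock=54
Op 15: tick 4 -> clock=58.
Op 16: tick 11 -> clock=69. purged={b.com}
Op 17: tick 9 -> clock=78. purged={a.com}
Op 18: insert a.com -> 10.0.0.4 (expiry=78+9=87). clock=78
Op 19: tick 8 -> clock=86.
Op 20: tick 3 -> clock=89. purged={a.com}
Op 21: insert c.com -> 10.0.0.6 (expiry=89+18=107). clock=89
Op 22: insert c.com -> 10.0.0.4 (expiry=89+4=93). clock=89
Op 23: insert c.com -> 10.0.0.5 (expiry=89+7=96). clock=89
Op 24: insert a.com -> 10.0.0.1 (expiry=89+2=91). clock=89
Op 25: tick 11 -> clock=100. purged={a.com,c.com}
Op 26: tick 4 -> clock=104.
Op 27: insert a.com -> 10.0.0.3 (expiry=104+8=112). clock=104
Op 28: insert b.com -> 10.0.0.5 (expiry=104+16=120). clock=104
Op 29: tick 8 -> clock=112. purged={a.com}
Final clock = 112
Final cache (unexpired): {b.com} -> size=1

Answer: clock=112 cache_size=1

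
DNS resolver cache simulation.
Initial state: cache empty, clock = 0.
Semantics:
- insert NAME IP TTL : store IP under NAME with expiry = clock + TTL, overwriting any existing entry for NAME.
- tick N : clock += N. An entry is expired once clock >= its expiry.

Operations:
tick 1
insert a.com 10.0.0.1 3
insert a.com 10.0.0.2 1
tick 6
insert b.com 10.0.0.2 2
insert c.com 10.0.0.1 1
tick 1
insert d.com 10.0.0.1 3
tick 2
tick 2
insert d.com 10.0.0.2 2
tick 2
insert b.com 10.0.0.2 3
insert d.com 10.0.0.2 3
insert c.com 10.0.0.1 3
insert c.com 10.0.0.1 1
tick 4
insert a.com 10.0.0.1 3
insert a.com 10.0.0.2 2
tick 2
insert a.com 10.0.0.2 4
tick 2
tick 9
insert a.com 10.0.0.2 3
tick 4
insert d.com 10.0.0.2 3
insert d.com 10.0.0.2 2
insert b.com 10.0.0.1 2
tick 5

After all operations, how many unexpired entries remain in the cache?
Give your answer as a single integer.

Answer: 0

Derivation:
Op 1: tick 1 -> clock=1.
Op 2: insert a.com -> 10.0.0.1 (expiry=1+3=4). clock=1
Op 3: insert a.com -> 10.0.0.2 (expiry=1+1=2). clock=1
Op 4: tick 6 -> clock=7. purged={a.com}
Op 5: insert b.com -> 10.0.0.2 (expiry=7+2=9). clock=7
Op 6: insert c.com -> 10.0.0.1 (expiry=7+1=8). clock=7
Op 7: tick 1 -> clock=8. purged={c.com}
Op 8: insert d.com -> 10.0.0.1 (expiry=8+3=11). clock=8
Op 9: tick 2 -> clock=10. purged={b.com}
Op 10: tick 2 -> clock=12. purged={d.com}
Op 11: insert d.com -> 10.0.0.2 (expiry=12+2=14). clock=12
Op 12: tick 2 -> clock=14. purged={d.com}
Op 13: insert b.com -> 10.0.0.2 (expiry=14+3=17). clock=14
Op 14: insert d.com -> 10.0.0.2 (expiry=14+3=17). clock=14
Op 15: insert c.com -> 10.0.0.1 (expiry=14+3=17). clock=14
Op 16: insert c.com -> 10.0.0.1 (expiry=14+1=15). clock=14
Op 17: tick 4 -> clock=18. purged={b.com,c.com,d.com}
Op 18: insert a.com -> 10.0.0.1 (expiry=18+3=21). clock=18
Op 19: insert a.com -> 10.0.0.2 (expiry=18+2=20). clock=18
Op 20: tick 2 -> clock=20. purged={a.com}
Op 21: insert a.com -> 10.0.0.2 (expiry=20+4=24). clock=20
Op 22: tick 2 -> clock=22.
Op 23: tick 9 -> clock=31. purged={a.com}
Op 24: insert a.com -> 10.0.0.2 (expiry=31+3=34). clock=31
Op 25: tick 4 -> clock=35. purged={a.com}
Op 26: insert d.com -> 10.0.0.2 (expiry=35+3=38). clock=35
Op 27: insert d.com -> 10.0.0.2 (expiry=35+2=37). clock=35
Op 28: insert b.com -> 10.0.0.1 (expiry=35+2=37). clock=35
Op 29: tick 5 -> clock=40. purged={b.com,d.com}
Final cache (unexpired): {} -> size=0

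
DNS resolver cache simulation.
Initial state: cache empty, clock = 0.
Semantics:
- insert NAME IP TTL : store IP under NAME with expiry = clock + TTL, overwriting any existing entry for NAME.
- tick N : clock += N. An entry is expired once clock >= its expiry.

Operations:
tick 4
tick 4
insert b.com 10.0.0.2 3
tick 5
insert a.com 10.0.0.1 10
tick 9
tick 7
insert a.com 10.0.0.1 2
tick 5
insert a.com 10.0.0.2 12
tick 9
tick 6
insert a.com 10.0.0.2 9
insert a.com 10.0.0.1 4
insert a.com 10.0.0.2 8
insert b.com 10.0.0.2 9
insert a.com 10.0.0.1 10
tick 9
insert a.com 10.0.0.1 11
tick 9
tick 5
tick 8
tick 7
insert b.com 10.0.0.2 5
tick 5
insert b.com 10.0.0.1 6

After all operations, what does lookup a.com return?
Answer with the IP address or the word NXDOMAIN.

Answer: NXDOMAIN

Derivation:
Op 1: tick 4 -> clock=4.
Op 2: tick 4 -> clock=8.
Op 3: insert b.com -> 10.0.0.2 (expiry=8+3=11). clock=8
Op 4: tick 5 -> clock=13. purged={b.com}
Op 5: insert a.com -> 10.0.0.1 (expiry=13+10=23). clock=13
Op 6: tick 9 -> clock=22.
Op 7: tick 7 -> clock=29. purged={a.com}
Op 8: insert a.com -> 10.0.0.1 (expiry=29+2=31). clock=29
Op 9: tick 5 -> clock=34. purged={a.com}
Op 10: insert a.com -> 10.0.0.2 (expiry=34+12=46). clock=34
Op 11: tick 9 -> clock=43.
Op 12: tick 6 -> clock=49. purged={a.com}
Op 13: insert a.com -> 10.0.0.2 (expiry=49+9=58). clock=49
Op 14: insert a.com -> 10.0.0.1 (expiry=49+4=53). clock=49
Op 15: insert a.com -> 10.0.0.2 (expiry=49+8=57). clock=49
Op 16: insert b.com -> 10.0.0.2 (expiry=49+9=58). clock=49
Op 17: insert a.com -> 10.0.0.1 (expiry=49+10=59). clock=49
Op 18: tick 9 -> clock=58. purged={b.com}
Op 19: insert a.com -> 10.0.0.1 (expiry=58+11=69). clock=58
Op 20: tick 9 -> clock=67.
Op 21: tick 5 -> clock=72. purged={a.com}
Op 22: tick 8 -> clock=80.
Op 23: tick 7 -> clock=87.
Op 24: insert b.com -> 10.0.0.2 (expiry=87+5=92). clock=87
Op 25: tick 5 -> clock=92. purged={b.com}
Op 26: insert b.com -> 10.0.0.1 (expiry=92+6=98). clock=92
lookup a.com: not in cache (expired or never inserted)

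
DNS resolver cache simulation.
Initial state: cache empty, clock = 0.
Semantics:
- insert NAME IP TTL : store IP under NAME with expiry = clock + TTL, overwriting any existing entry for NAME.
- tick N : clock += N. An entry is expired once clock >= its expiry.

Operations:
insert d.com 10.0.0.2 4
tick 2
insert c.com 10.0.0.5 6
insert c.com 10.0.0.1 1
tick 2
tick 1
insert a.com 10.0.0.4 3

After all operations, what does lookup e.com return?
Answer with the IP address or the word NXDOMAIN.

Answer: NXDOMAIN

Derivation:
Op 1: insert d.com -> 10.0.0.2 (expiry=0+4=4). clock=0
Op 2: tick 2 -> clock=2.
Op 3: insert c.com -> 10.0.0.5 (expiry=2+6=8). clock=2
Op 4: insert c.com -> 10.0.0.1 (expiry=2+1=3). clock=2
Op 5: tick 2 -> clock=4. purged={c.com,d.com}
Op 6: tick 1 -> clock=5.
Op 7: insert a.com -> 10.0.0.4 (expiry=5+3=8). clock=5
lookup e.com: not in cache (expired or never inserted)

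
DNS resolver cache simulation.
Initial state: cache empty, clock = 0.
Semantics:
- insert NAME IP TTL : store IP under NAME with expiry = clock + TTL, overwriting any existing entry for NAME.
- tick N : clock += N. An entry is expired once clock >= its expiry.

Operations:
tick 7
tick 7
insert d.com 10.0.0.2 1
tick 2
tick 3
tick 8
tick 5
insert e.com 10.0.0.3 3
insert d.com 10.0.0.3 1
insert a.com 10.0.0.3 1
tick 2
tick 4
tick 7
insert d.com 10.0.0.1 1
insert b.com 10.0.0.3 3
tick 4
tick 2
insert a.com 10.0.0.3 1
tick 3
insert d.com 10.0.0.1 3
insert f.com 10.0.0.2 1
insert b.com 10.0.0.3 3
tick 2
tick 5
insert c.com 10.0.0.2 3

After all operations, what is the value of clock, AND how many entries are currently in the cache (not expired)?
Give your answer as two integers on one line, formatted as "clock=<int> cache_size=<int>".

Op 1: tick 7 -> clock=7.
Op 2: tick 7 -> clock=14.
Op 3: insert d.com -> 10.0.0.2 (expiry=14+1=15). clock=14
Op 4: tick 2 -> clock=16. purged={d.com}
Op 5: tick 3 -> clock=19.
Op 6: tick 8 -> clock=27.
Op 7: tick 5 -> clock=32.
Op 8: insert e.com -> 10.0.0.3 (expiry=32+3=35). clock=32
Op 9: insert d.com -> 10.0.0.3 (expiry=32+1=33). clock=32
Op 10: insert a.com -> 10.0.0.3 (expiry=32+1=33). clock=32
Op 11: tick 2 -> clock=34. purged={a.com,d.com}
Op 12: tick 4 -> clock=38. purged={e.com}
Op 13: tick 7 -> clock=45.
Op 14: insert d.com -> 10.0.0.1 (expiry=45+1=46). clock=45
Op 15: insert b.com -> 10.0.0.3 (expiry=45+3=48). clock=45
Op 16: tick 4 -> clock=49. purged={b.com,d.com}
Op 17: tick 2 -> clock=51.
Op 18: insert a.com -> 10.0.0.3 (expiry=51+1=52). clock=51
Op 19: tick 3 -> clock=54. purged={a.com}
Op 20: insert d.com -> 10.0.0.1 (expiry=54+3=57). clock=54
Op 21: insert f.com -> 10.0.0.2 (expiry=54+1=55). clock=54
Op 22: insert b.com -> 10.0.0.3 (expiry=54+3=57). clock=54
Op 23: tick 2 -> clock=56. purged={f.com}
Op 24: tick 5 -> clock=61. purged={b.com,d.com}
Op 25: insert c.com -> 10.0.0.2 (expiry=61+3=64). clock=61
Final clock = 61
Final cache (unexpired): {c.com} -> size=1

Answer: clock=61 cache_size=1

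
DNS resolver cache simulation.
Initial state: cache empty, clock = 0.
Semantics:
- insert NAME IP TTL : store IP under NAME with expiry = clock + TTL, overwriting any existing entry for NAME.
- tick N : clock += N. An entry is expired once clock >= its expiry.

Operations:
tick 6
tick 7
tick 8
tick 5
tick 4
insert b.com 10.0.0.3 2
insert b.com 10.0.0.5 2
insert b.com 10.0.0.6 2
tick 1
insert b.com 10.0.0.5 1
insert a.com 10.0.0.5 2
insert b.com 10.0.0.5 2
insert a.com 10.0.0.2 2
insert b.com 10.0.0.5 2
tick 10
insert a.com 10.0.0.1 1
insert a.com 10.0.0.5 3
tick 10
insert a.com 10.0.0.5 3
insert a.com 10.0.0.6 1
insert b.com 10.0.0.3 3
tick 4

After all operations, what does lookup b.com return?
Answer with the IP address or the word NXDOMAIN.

Answer: NXDOMAIN

Derivation:
Op 1: tick 6 -> clock=6.
Op 2: tick 7 -> clock=13.
Op 3: tick 8 -> clock=21.
Op 4: tick 5 -> clock=26.
Op 5: tick 4 -> clock=30.
Op 6: insert b.com -> 10.0.0.3 (expiry=30+2=32). clock=30
Op 7: insert b.com -> 10.0.0.5 (expiry=30+2=32). clock=30
Op 8: insert b.com -> 10.0.0.6 (expiry=30+2=32). clock=30
Op 9: tick 1 -> clock=31.
Op 10: insert b.com -> 10.0.0.5 (expiry=31+1=32). clock=31
Op 11: insert a.com -> 10.0.0.5 (expiry=31+2=33). clock=31
Op 12: insert b.com -> 10.0.0.5 (expiry=31+2=33). clock=31
Op 13: insert a.com -> 10.0.0.2 (expiry=31+2=33). clock=31
Op 14: insert b.com -> 10.0.0.5 (expiry=31+2=33). clock=31
Op 15: tick 10 -> clock=41. purged={a.com,b.com}
Op 16: insert a.com -> 10.0.0.1 (expiry=41+1=42). clock=41
Op 17: insert a.com -> 10.0.0.5 (expiry=41+3=44). clock=41
Op 18: tick 10 -> clock=51. purged={a.com}
Op 19: insert a.com -> 10.0.0.5 (expiry=51+3=54). clock=51
Op 20: insert a.com -> 10.0.0.6 (expiry=51+1=52). clock=51
Op 21: insert b.com -> 10.0.0.3 (expiry=51+3=54). clock=51
Op 22: tick 4 -> clock=55. purged={a.com,b.com}
lookup b.com: not in cache (expired or never inserted)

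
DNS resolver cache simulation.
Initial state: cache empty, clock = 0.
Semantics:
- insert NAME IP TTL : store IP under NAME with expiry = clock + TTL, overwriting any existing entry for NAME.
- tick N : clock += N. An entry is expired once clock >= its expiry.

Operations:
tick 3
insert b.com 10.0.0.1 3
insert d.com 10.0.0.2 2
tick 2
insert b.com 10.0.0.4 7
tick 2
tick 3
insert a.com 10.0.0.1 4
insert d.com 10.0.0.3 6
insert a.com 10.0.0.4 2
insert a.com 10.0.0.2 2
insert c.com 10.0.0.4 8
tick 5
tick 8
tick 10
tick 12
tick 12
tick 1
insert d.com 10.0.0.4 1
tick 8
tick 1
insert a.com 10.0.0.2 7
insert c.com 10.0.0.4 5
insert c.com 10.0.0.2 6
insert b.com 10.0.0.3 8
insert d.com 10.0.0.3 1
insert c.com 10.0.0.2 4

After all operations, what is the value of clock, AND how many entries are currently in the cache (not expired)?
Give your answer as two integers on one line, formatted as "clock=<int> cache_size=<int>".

Answer: clock=67 cache_size=4

Derivation:
Op 1: tick 3 -> clock=3.
Op 2: insert b.com -> 10.0.0.1 (expiry=3+3=6). clock=3
Op 3: insert d.com -> 10.0.0.2 (expiry=3+2=5). clock=3
Op 4: tick 2 -> clock=5. purged={d.com}
Op 5: insert b.com -> 10.0.0.4 (expiry=5+7=12). clock=5
Op 6: tick 2 -> clock=7.
Op 7: tick 3 -> clock=10.
Op 8: insert a.com -> 10.0.0.1 (expiry=10+4=14). clock=10
Op 9: insert d.com -> 10.0.0.3 (expiry=10+6=16). clock=10
Op 10: insert a.com -> 10.0.0.4 (expiry=10+2=12). clock=10
Op 11: insert a.com -> 10.0.0.2 (expiry=10+2=12). clock=10
Op 12: insert c.com -> 10.0.0.4 (expiry=10+8=18). clock=10
Op 13: tick 5 -> clock=15. purged={a.com,b.com}
Op 14: tick 8 -> clock=23. purged={c.com,d.com}
Op 15: tick 10 -> clock=33.
Op 16: tick 12 -> clock=45.
Op 17: tick 12 -> clock=57.
Op 18: tick 1 -> clock=58.
Op 19: insert d.com -> 10.0.0.4 (expiry=58+1=59). clock=58
Op 20: tick 8 -> clock=66. purged={d.com}
Op 21: tick 1 -> clock=67.
Op 22: insert a.com -> 10.0.0.2 (expiry=67+7=74). clock=67
Op 23: insert c.com -> 10.0.0.4 (expiry=67+5=72). clock=67
Op 24: insert c.com -> 10.0.0.2 (expiry=67+6=73). clock=67
Op 25: insert b.com -> 10.0.0.3 (expiry=67+8=75). clock=67
Op 26: insert d.com -> 10.0.0.3 (expiry=67+1=68). clock=67
Op 27: insert c.com -> 10.0.0.2 (expiry=67+4=71). clock=67
Final clock = 67
Final cache (unexpired): {a.com,b.com,c.com,d.com} -> size=4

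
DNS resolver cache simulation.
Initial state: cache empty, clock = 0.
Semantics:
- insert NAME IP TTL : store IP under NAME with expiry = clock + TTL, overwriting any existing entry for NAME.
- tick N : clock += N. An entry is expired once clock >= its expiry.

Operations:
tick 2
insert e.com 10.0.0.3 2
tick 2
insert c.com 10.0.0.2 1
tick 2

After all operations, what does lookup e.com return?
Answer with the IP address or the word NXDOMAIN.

Op 1: tick 2 -> clock=2.
Op 2: insert e.com -> 10.0.0.3 (expiry=2+2=4). clock=2
Op 3: tick 2 -> clock=4. purged={e.com}
Op 4: insert c.com -> 10.0.0.2 (expiry=4+1=5). clock=4
Op 5: tick 2 -> clock=6. purged={c.com}
lookup e.com: not in cache (expired or never inserted)

Answer: NXDOMAIN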